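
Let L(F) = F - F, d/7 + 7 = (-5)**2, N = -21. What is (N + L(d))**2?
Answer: 441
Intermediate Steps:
d = 126 (d = -49 + 7*(-5)**2 = -49 + 7*25 = -49 + 175 = 126)
L(F) = 0
(N + L(d))**2 = (-21 + 0)**2 = (-21)**2 = 441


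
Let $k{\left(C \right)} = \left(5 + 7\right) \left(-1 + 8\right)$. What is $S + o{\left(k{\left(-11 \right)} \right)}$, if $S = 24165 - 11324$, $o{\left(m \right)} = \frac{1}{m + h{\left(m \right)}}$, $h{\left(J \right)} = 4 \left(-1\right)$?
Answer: $\frac{1027281}{80} \approx 12841.0$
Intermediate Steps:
$k{\left(C \right)} = 84$ ($k{\left(C \right)} = 12 \cdot 7 = 84$)
$h{\left(J \right)} = -4$
$o{\left(m \right)} = \frac{1}{-4 + m}$ ($o{\left(m \right)} = \frac{1}{m - 4} = \frac{1}{-4 + m}$)
$S = 12841$ ($S = 24165 - 11324 = 12841$)
$S + o{\left(k{\left(-11 \right)} \right)} = 12841 + \frac{1}{-4 + 84} = 12841 + \frac{1}{80} = \frac{1027281}{80}$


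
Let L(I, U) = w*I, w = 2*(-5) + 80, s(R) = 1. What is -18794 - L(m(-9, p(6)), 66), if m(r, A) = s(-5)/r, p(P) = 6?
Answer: -169076/9 ≈ -18786.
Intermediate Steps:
w = 70 (w = -10 + 80 = 70)
m(r, A) = 1/r
L(I, U) = 70*I
-18794 - L(m(-9, p(6)), 66) = -18794 - 70/(-9) = -18794 - 70*(-1)/9 = -18794 - 1*(-70/9) = -18794 + 70/9 = -169076/9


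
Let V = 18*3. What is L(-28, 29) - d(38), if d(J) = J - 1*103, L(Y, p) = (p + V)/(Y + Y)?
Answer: 3557/56 ≈ 63.518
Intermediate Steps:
V = 54
L(Y, p) = (54 + p)/(2*Y) (L(Y, p) = (p + 54)/(Y + Y) = (54 + p)/((2*Y)) = (54 + p)*(1/(2*Y)) = (54 + p)/(2*Y))
d(J) = -103 + J (d(J) = J - 103 = -103 + J)
L(-28, 29) - d(38) = (1/2)*(54 + 29)/(-28) - (-103 + 38) = (1/2)*(-1/28)*83 - 1*(-65) = -83/56 + 65 = 3557/56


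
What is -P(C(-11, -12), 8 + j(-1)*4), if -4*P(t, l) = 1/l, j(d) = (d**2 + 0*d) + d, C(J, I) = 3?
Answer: 1/32 ≈ 0.031250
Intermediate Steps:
j(d) = d + d**2 (j(d) = (d**2 + 0) + d = d**2 + d = d + d**2)
P(t, l) = -1/(4*l)
-P(C(-11, -12), 8 + j(-1)*4) = -(-1)/(4*(8 - (1 - 1)*4)) = -(-1)/(4*(8 - 1*0*4)) = -(-1)/(4*(8 + 0*4)) = -(-1)/(4*(8 + 0)) = -(-1)/(4*8) = -1*(-1/32) = 1/32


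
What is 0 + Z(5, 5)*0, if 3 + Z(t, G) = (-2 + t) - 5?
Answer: 0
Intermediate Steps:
Z(t, G) = -10 + t (Z(t, G) = -3 + ((-2 + t) - 5) = -3 + (-7 + t) = -10 + t)
0 + Z(5, 5)*0 = 0 + (-10 + 5)*0 = 0 - 5*0 = 0 + 0 = 0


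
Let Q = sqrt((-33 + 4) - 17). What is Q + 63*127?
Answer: 8001 + I*sqrt(46) ≈ 8001.0 + 6.7823*I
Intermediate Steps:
Q = I*sqrt(46) (Q = sqrt(-29 - 17) = sqrt(-46) = I*sqrt(46) ≈ 6.7823*I)
Q + 63*127 = I*sqrt(46) + 63*127 = I*sqrt(46) + 8001 = 8001 + I*sqrt(46)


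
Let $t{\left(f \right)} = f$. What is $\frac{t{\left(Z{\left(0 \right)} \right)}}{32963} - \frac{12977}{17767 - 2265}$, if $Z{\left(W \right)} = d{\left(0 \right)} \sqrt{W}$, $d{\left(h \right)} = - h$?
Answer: $- \frac{12977}{15502} \approx -0.83712$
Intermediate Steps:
$Z{\left(W \right)} = 0$ ($Z{\left(W \right)} = \left(-1\right) 0 \sqrt{W} = 0 \sqrt{W} = 0$)
$\frac{t{\left(Z{\left(0 \right)} \right)}}{32963} - \frac{12977}{17767 - 2265} = \frac{0}{32963} - \frac{12977}{17767 - 2265} = 0 \cdot \frac{1}{32963} - \frac{12977}{15502} = 0 - \frac{12977}{15502} = - \frac{12977}{15502}$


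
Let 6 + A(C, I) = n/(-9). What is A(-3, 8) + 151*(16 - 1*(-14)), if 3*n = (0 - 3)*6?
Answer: 13574/3 ≈ 4524.7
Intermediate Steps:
n = -6 (n = ((0 - 3)*6)/3 = (-3*6)/3 = (⅓)*(-18) = -6)
A(C, I) = -16/3 (A(C, I) = -6 - 6/(-9) = -6 - 6*(-⅑) = -6 + ⅔ = -16/3)
A(-3, 8) + 151*(16 - 1*(-14)) = -16/3 + 151*(16 - 1*(-14)) = -16/3 + 151*(16 + 14) = -16/3 + 151*30 = -16/3 + 4530 = 13574/3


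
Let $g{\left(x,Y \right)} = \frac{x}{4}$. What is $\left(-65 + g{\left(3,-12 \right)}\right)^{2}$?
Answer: $\frac{66049}{16} \approx 4128.1$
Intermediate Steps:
$g{\left(x,Y \right)} = \frac{x}{4}$ ($g{\left(x,Y \right)} = x \frac{1}{4} = \frac{x}{4}$)
$\left(-65 + g{\left(3,-12 \right)}\right)^{2} = \left(-65 + \frac{1}{4} \cdot 3\right)^{2} = \left(-65 + \frac{3}{4}\right)^{2} = \left(- \frac{257}{4}\right)^{2} = \frac{66049}{16}$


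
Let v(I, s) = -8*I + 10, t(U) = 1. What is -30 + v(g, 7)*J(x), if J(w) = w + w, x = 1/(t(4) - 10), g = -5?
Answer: -370/9 ≈ -41.111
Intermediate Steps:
v(I, s) = 10 - 8*I
x = -⅑ (x = 1/(1 - 10) = 1/(-9) = -⅑ ≈ -0.11111)
J(w) = 2*w
-30 + v(g, 7)*J(x) = -30 + (10 - 8*(-5))*(2*(-⅑)) = -30 + (10 + 40)*(-2/9) = -30 + 50*(-2/9) = -30 - 100/9 = -370/9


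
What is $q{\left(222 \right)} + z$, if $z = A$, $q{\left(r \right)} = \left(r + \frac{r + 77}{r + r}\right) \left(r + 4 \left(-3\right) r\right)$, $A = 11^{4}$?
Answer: $- \frac{1058255}{2} \approx -5.2913 \cdot 10^{5}$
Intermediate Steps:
$A = 14641$
$q{\left(r \right)} = - 11 r \left(r + \frac{77 + r}{2 r}\right)$ ($q{\left(r \right)} = \left(r + \frac{77 + r}{2 r}\right) \left(r - 12 r\right) = \left(r + \left(77 + r\right) \frac{1}{2 r}\right) \left(- 11 r\right) = \left(r + \frac{77 + r}{2 r}\right) \left(- 11 r\right) = - 11 r \left(r + \frac{77 + r}{2 r}\right)$)
$z = 14641$
$q{\left(222 \right)} + z = \left(- \frac{847}{2} - 11 \cdot 222^{2} - 1221\right) + 14641 = \left(- \frac{847}{2} - 542124 - 1221\right) + 14641 = - \frac{1087537}{2} + 14641 = - \frac{1058255}{2}$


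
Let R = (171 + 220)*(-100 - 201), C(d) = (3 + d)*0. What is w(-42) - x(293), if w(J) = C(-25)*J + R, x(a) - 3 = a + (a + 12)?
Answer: -118292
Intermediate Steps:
C(d) = 0
R = -117691 (R = 391*(-301) = -117691)
x(a) = 15 + 2*a (x(a) = 3 + (a + (a + 12)) = 3 + (a + (12 + a)) = 3 + (12 + 2*a) = 15 + 2*a)
w(J) = -117691 (w(J) = 0*J - 117691 = 0 - 117691 = -117691)
w(-42) - x(293) = -117691 - (15 + 2*293) = -117691 - (15 + 586) = -117691 - 1*601 = -117691 - 601 = -118292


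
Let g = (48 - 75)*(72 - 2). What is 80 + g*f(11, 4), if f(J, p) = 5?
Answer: -9370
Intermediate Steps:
g = -1890 (g = -27*70 = -1890)
80 + g*f(11, 4) = 80 - 1890*5 = 80 - 9450 = -9370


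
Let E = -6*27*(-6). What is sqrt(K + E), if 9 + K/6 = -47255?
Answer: 2*I*sqrt(70653) ≈ 531.61*I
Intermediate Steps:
E = 972 (E = -162*(-6) = 972)
K = -283584 (K = -54 + 6*(-47255) = -54 - 283530 = -283584)
sqrt(K + E) = sqrt(-283584 + 972) = sqrt(-282612) = 2*I*sqrt(70653)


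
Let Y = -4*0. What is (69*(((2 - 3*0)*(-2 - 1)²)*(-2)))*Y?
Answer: 0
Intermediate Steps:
Y = 0
(69*(((2 - 3*0)*(-2 - 1)²)*(-2)))*Y = (69*(((2 - 3*0)*(-2 - 1)²)*(-2)))*0 = (69*(((2 + 0)*(-3)²)*(-2)))*0 = (69*((2*9)*(-2)))*0 = (69*(18*(-2)))*0 = (69*(-36))*0 = -2484*0 = 0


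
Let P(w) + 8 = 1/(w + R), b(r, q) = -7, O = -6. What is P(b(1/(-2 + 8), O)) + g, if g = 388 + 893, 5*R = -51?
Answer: 109473/86 ≈ 1272.9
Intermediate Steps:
R = -51/5 (R = (⅕)*(-51) = -51/5 ≈ -10.200)
P(w) = -8 + 1/(-51/5 + w) (P(w) = -8 + 1/(w - 51/5) = -8 + 1/(-51/5 + w))
g = 1281
P(b(1/(-2 + 8), O)) + g = (413 - 40*(-7))/(-51 + 5*(-7)) + 1281 = (413 + 280)/(-51 - 35) + 1281 = 693/(-86) + 1281 = -1/86*693 + 1281 = -693/86 + 1281 = 109473/86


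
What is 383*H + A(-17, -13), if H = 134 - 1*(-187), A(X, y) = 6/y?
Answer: 1598253/13 ≈ 1.2294e+5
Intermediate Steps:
H = 321 (H = 134 + 187 = 321)
383*H + A(-17, -13) = 383*321 + 6/(-13) = 122943 + 6*(-1/13) = 122943 - 6/13 = 1598253/13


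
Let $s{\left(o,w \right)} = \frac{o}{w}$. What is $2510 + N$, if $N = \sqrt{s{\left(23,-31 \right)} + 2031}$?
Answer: $2510 + \frac{\sqrt{1951078}}{31} \approx 2555.1$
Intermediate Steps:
$N = \frac{\sqrt{1951078}}{31}$ ($N = \sqrt{\frac{23}{-31} + 2031} = \sqrt{23 \left(- \frac{1}{31}\right) + 2031} = \sqrt{- \frac{23}{31} + 2031} = \sqrt{\frac{62938}{31}} = \frac{\sqrt{1951078}}{31} \approx 45.058$)
$2510 + N = 2510 + \frac{\sqrt{1951078}}{31}$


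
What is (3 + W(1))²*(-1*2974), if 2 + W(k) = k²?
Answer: -11896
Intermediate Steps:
W(k) = -2 + k²
(3 + W(1))²*(-1*2974) = (3 + (-2 + 1²))²*(-1*2974) = (3 + (-2 + 1))²*(-2974) = (3 - 1)²*(-2974) = 2²*(-2974) = 4*(-2974) = -11896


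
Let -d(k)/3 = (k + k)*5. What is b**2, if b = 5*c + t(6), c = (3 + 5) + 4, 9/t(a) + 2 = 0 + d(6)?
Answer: 119049921/33124 ≈ 3594.1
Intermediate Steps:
d(k) = -30*k (d(k) = -3*(k + k)*5 = -3*2*k*5 = -30*k)
t(a) = -9/182 (t(a) = 9/(-2 + (0 - 30*6)) = 9/(-2 + (0 - 180)) = 9/(-2 - 180) = 9/(-182) = 9*(-1/182) = -9/182)
c = 12 (c = 8 + 4 = 12)
b = 10911/182 (b = 5*12 - 9/182 = 60 - 9/182 = 10911/182 ≈ 59.951)
b**2 = (10911/182)**2 = 119049921/33124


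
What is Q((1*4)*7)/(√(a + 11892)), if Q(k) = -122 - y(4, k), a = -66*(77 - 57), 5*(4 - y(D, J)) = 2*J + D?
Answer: -19*√2643/881 ≈ -1.1087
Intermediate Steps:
y(D, J) = 4 - 2*J/5 - D/5 (y(D, J) = 4 - (2*J + D)/5 = 4 - (D + 2*J)/5 = 4 + (-2*J/5 - D/5) = 4 - 2*J/5 - D/5)
a = -1320 (a = -66*20 = -1320)
Q(k) = -626/5 + 2*k/5 (Q(k) = -122 - (4 - 2*k/5 - ⅕*4) = -122 - (4 - 2*k/5 - ⅘) = -122 - (16/5 - 2*k/5) = -122 + (-16/5 + 2*k/5) = -626/5 + 2*k/5)
Q((1*4)*7)/(√(a + 11892)) = (-626/5 + 2*((1*4)*7)/5)/(√(-1320 + 11892)) = (-626/5 + 2*(4*7)/5)/(√10572) = (-626/5 + (⅖)*28)/((2*√2643)) = (-626/5 + 56/5)*(√2643/5286) = -19*√2643/881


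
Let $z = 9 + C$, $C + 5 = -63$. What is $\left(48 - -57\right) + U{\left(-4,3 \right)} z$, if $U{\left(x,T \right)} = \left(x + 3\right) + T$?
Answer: $-13$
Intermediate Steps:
$C = -68$ ($C = -5 - 63 = -68$)
$U{\left(x,T \right)} = 3 + T + x$ ($U{\left(x,T \right)} = \left(3 + x\right) + T = 3 + T + x$)
$z = -59$ ($z = 9 - 68 = -59$)
$\left(48 - -57\right) + U{\left(-4,3 \right)} z = \left(48 - -57\right) + \left(3 + 3 - 4\right) \left(-59\right) = \left(48 + 57\right) + 2 \left(-59\right) = 105 - 118 = -13$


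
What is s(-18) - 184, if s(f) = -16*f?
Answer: 104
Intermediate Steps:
s(-18) - 184 = -16*(-18) - 184 = 288 - 184 = 104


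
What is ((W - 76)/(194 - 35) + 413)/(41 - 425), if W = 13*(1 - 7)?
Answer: -65513/61056 ≈ -1.0730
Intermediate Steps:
W = -78 (W = 13*(-6) = -78)
((W - 76)/(194 - 35) + 413)/(41 - 425) = ((-78 - 76)/(194 - 35) + 413)/(41 - 425) = (-154/159 + 413)/(-384) = (-154*1/159 + 413)*(-1/384) = (-154/159 + 413)*(-1/384) = (65513/159)*(-1/384) = -65513/61056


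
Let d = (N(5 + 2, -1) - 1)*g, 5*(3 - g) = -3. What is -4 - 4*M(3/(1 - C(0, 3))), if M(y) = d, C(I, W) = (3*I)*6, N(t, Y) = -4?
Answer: 68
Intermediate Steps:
g = 18/5 (g = 3 - ⅕*(-3) = 3 + ⅗ = 18/5 ≈ 3.6000)
C(I, W) = 18*I
d = -18 (d = (-4 - 1)*(18/5) = -5*18/5 = -18)
M(y) = -18
-4 - 4*M(3/(1 - C(0, 3))) = -4 - 4*(-18) = -4 + 72 = 68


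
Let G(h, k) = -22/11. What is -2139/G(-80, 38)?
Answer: 2139/2 ≈ 1069.5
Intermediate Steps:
G(h, k) = -2 (G(h, k) = -22*1/11 = -2)
-2139/G(-80, 38) = -2139/(-2) = -2139*(-½) = 2139/2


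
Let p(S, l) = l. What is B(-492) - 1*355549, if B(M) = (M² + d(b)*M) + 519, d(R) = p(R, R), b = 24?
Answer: -124774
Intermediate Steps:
d(R) = R
B(M) = 519 + M² + 24*M (B(M) = (M² + 24*M) + 519 = 519 + M² + 24*M)
B(-492) - 1*355549 = (519 + (-492)² + 24*(-492)) - 1*355549 = (519 + 242064 - 11808) - 355549 = 230775 - 355549 = -124774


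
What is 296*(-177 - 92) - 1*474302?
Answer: -553926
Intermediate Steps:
296*(-177 - 92) - 1*474302 = 296*(-269) - 474302 = -79624 - 474302 = -553926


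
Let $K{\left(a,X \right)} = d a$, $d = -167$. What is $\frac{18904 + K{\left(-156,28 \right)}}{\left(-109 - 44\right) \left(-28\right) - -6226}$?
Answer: $\frac{22478}{5255} \approx 4.2775$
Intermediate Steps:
$K{\left(a,X \right)} = - 167 a$
$\frac{18904 + K{\left(-156,28 \right)}}{\left(-109 - 44\right) \left(-28\right) - -6226} = \frac{18904 - -26052}{\left(-109 - 44\right) \left(-28\right) - -6226} = \frac{18904 + 26052}{\left(-153\right) \left(-28\right) + \left(-11210 + 17436\right)} = \frac{44956}{4284 + 6226} = \frac{44956}{10510} = 44956 \cdot \frac{1}{10510} = \frac{22478}{5255}$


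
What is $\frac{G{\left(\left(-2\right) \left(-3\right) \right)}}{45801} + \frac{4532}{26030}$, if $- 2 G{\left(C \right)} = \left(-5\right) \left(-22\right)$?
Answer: $\frac{103069241}{596100015} \approx 0.17291$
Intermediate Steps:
$G{\left(C \right)} = -55$ ($G{\left(C \right)} = - \frac{\left(-5\right) \left(-22\right)}{2} = \left(- \frac{1}{2}\right) 110 = -55$)
$\frac{G{\left(\left(-2\right) \left(-3\right) \right)}}{45801} + \frac{4532}{26030} = - \frac{55}{45801} + \frac{4532}{26030} = \left(-55\right) \frac{1}{45801} + 4532 \cdot \frac{1}{26030} = - \frac{55}{45801} + \frac{2266}{13015} = \frac{103069241}{596100015}$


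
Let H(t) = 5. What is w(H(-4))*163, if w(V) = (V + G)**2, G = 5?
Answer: 16300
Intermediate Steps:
w(V) = (5 + V)**2 (w(V) = (V + 5)**2 = (5 + V)**2)
w(H(-4))*163 = (5 + 5)**2*163 = 10**2*163 = 100*163 = 16300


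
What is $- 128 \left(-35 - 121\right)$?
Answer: $19968$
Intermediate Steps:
$- 128 \left(-35 - 121\right) = \left(-128\right) \left(-156\right) = 19968$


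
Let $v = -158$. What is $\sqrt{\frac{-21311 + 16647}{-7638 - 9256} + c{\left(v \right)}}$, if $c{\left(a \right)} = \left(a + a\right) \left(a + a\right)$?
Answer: $\frac{2 \sqrt{1781231484477}}{8447} \approx 316.0$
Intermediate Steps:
$c{\left(a \right)} = 4 a^{2}$ ($c{\left(a \right)} = 2 a 2 a = 4 a^{2}$)
$\sqrt{\frac{-21311 + 16647}{-7638 - 9256} + c{\left(v \right)}} = \sqrt{\frac{-21311 + 16647}{-7638 - 9256} + 4 \left(-158\right)^{2}} = \sqrt{- \frac{4664}{-16894} + 4 \cdot 24964} = \sqrt{\left(-4664\right) \left(- \frac{1}{16894}\right) + 99856} = \sqrt{\frac{2332}{8447} + 99856} = \sqrt{\frac{843485964}{8447}} = \frac{2 \sqrt{1781231484477}}{8447}$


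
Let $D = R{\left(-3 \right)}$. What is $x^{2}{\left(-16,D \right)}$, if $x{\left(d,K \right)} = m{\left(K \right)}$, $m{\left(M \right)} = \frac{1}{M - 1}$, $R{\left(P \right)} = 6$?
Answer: $\frac{1}{25} \approx 0.04$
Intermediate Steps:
$D = 6$
$m{\left(M \right)} = \frac{1}{-1 + M}$
$x{\left(d,K \right)} = \frac{1}{-1 + K}$
$x^{2}{\left(-16,D \right)} = \left(\frac{1}{-1 + 6}\right)^{2} = \left(\frac{1}{5}\right)^{2} = \frac{1}{25}$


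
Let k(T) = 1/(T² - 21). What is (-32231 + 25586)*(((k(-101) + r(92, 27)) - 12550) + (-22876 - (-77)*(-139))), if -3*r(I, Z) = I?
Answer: 624504284131/2036 ≈ 3.0673e+8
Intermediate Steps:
r(I, Z) = -I/3
k(T) = 1/(-21 + T²)
(-32231 + 25586)*(((k(-101) + r(92, 27)) - 12550) + (-22876 - (-77)*(-139))) = (-32231 + 25586)*(((1/(-21 + (-101)²) - ⅓*92) - 12550) + (-22876 - (-77)*(-139))) = -6645*(((1/(-21 + 10201) - 92/3) - 12550) + (-22876 - 1*10703)) = -6645*(((1/10180 - 92/3) - 12550) + (-22876 - 10703)) = -6645*(((1/10180 - 92/3) - 12550) - 33579) = -6645*((-936557/30540 - 12550) - 33579) = -6645*(-384213557/30540 - 33579) = -6645*(-1409716217/30540) = 624504284131/2036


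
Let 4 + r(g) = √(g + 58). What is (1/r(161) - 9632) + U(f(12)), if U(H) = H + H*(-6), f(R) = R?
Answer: -1967472/203 + √219/203 ≈ -9691.9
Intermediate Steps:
U(H) = -5*H (U(H) = H - 6*H = -5*H)
r(g) = -4 + √(58 + g) (r(g) = -4 + √(g + 58) = -4 + √(58 + g))
(1/r(161) - 9632) + U(f(12)) = (1/(-4 + √(58 + 161)) - 9632) - 5*12 = (1/(-4 + √219) - 9632) - 60 = (-9632 + 1/(-4 + √219)) - 60 = -9692 + 1/(-4 + √219)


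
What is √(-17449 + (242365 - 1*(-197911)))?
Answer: √422827 ≈ 650.25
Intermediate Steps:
√(-17449 + (242365 - 1*(-197911))) = √(-17449 + (242365 + 197911)) = √(-17449 + 440276) = √422827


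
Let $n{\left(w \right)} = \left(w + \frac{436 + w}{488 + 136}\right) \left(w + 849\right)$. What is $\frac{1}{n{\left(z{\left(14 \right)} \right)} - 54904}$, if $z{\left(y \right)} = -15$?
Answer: $- \frac{104}{6952537} \approx -1.4959 \cdot 10^{-5}$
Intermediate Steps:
$n{\left(w \right)} = \left(849 + w\right) \left(\frac{109}{156} + \frac{625 w}{624}\right)$ ($n{\left(w \right)} = \left(w + \frac{436 + w}{624}\right) \left(849 + w\right) = \left(w + \left(436 + w\right) \frac{1}{624}\right) \left(849 + w\right) = \left(w + \left(\frac{109}{156} + \frac{w}{624}\right)\right) \left(849 + w\right) = \left(\frac{109}{156} + \frac{625 w}{624}\right) \left(849 + w\right) = \left(849 + w\right) \left(\frac{109}{156} + \frac{625 w}{624}\right)$)
$\frac{1}{n{\left(z{\left(14 \right)} \right)} - 54904} = \frac{1}{\left(\frac{30847}{52} + \frac{625 \left(-15\right)^{2}}{624} + \frac{531061}{624} \left(-15\right)\right) - 54904} = \frac{1}{\left(\frac{30847}{52} + \frac{625}{624} \cdot 225 - \frac{2655305}{208}\right) - 54904} = \frac{1}{\left(\frac{30847}{52} + \frac{46875}{208} - \frac{2655305}{208}\right) - 54904} = \frac{1}{- \frac{1242521}{104} - 54904} = \frac{1}{- \frac{6952537}{104}} = - \frac{104}{6952537}$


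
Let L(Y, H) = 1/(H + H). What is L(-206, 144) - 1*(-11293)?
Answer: 3252385/288 ≈ 11293.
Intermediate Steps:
L(Y, H) = 1/(2*H)
L(-206, 144) - 1*(-11293) = (½)/144 - 1*(-11293) = (½)*(1/144) + 11293 = 1/288 + 11293 = 3252385/288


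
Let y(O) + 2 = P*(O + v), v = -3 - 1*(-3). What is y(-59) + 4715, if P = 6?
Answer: 4359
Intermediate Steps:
v = 0 (v = -3 + 3 = 0)
y(O) = -2 + 6*O (y(O) = -2 + 6*(O + 0) = -2 + 6*O)
y(-59) + 4715 = (-2 + 6*(-59)) + 4715 = (-2 - 354) + 4715 = -356 + 4715 = 4359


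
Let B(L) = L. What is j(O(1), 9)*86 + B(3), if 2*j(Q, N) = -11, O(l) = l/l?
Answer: -470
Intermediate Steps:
O(l) = 1
j(Q, N) = -11/2 (j(Q, N) = (½)*(-11) = -11/2)
j(O(1), 9)*86 + B(3) = -11/2*86 + 3 = -473 + 3 = -470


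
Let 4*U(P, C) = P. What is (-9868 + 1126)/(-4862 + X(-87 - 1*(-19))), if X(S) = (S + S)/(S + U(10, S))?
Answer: 572601/318325 ≈ 1.7988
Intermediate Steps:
U(P, C) = P/4
X(S) = 2*S/(5/2 + S) (X(S) = (S + S)/(S + (1/4)*10) = (2*S)/(S + 5/2) = (2*S)/(5/2 + S) = 2*S/(5/2 + S))
(-9868 + 1126)/(-4862 + X(-87 - 1*(-19))) = (-9868 + 1126)/(-4862 + 4*(-87 - 1*(-19))/(5 + 2*(-87 - 1*(-19)))) = -8742/(-4862 + 4*(-87 + 19)/(5 + 2*(-87 + 19))) = -8742/(-4862 + 4*(-68)/(5 + 2*(-68))) = -8742/(-4862 + 4*(-68)/(5 - 136)) = -8742/(-4862 + 4*(-68)/(-131)) = -8742/(-4862 + 4*(-68)*(-1/131)) = -8742/(-4862 + 272/131) = -8742/(-636650/131) = -8742*(-131/636650) = 572601/318325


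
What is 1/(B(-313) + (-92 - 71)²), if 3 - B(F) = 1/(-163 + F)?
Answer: 476/12648273 ≈ 3.7634e-5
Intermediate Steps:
B(F) = 3 - 1/(-163 + F)
1/(B(-313) + (-92 - 71)²) = 1/((-490 + 3*(-313))/(-163 - 313) + (-92 - 71)²) = 1/((-490 - 939)/(-476) + (-163)²) = 1/(-1/476*(-1429) + 26569) = 1/(1429/476 + 26569) = 1/(12648273/476) = 476/12648273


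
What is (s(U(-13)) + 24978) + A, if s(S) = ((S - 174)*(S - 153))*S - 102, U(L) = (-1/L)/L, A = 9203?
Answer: 163732417705/4826809 ≈ 33921.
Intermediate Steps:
U(L) = -1/L²
s(S) = -102 + S*(-174 + S)*(-153 + S) (s(S) = ((-174 + S)*(-153 + S))*S - 102 = S*(-174 + S)*(-153 + S) - 102 = -102 + S*(-174 + S)*(-153 + S))
(s(U(-13)) + 24978) + A = ((-102 + (-1/(-13)²)³ - 327*(-1/(-13)²)² + 26622*(-1/(-13)²)) + 24978) + 9203 = ((-102 + (-1*1/169)³ - 327*(-1*1/169)² + 26622*(-1*1/169)) + 24978) + 9203 = ((-102 + (-1/169)³ - 327*(-1/169)² + 26622*(-1/169)) + 24978) + 9203 = ((-102 - 1/4826809 - 327*1/28561 - 26622/169) + 24978) + 9203 = ((-102 - 1/4826809 - 327/28561 - 26622/169) + 24978) + 9203 = (-1252740724/4826809 + 24978) + 9203 = 119311294478/4826809 + 9203 = 163732417705/4826809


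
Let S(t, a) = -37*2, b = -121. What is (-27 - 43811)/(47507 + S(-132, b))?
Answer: -43838/47433 ≈ -0.92421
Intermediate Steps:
S(t, a) = -74
(-27 - 43811)/(47507 + S(-132, b)) = (-27 - 43811)/(47507 - 74) = -43838/47433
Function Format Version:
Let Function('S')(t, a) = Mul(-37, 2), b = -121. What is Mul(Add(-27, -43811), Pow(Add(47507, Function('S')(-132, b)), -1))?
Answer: Rational(-43838, 47433) ≈ -0.92421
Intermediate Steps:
Function('S')(t, a) = -74
Mul(Add(-27, -43811), Pow(Add(47507, Function('S')(-132, b)), -1)) = Mul(Add(-27, -43811), Pow(Add(47507, -74), -1)) = Mul(-43838, Pow(47433, -1)) = Mul(-43838, Rational(1, 47433)) = Rational(-43838, 47433)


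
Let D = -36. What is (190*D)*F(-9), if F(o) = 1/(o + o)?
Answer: 380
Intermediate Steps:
F(o) = 1/(2*o)
(190*D)*F(-9) = (190*(-36))*((1/2)/(-9)) = -3420*(-1)/9 = -6840*(-1/18) = 380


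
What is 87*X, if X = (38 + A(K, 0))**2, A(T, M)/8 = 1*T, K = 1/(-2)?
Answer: 100572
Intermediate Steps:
K = -1/2 ≈ -0.50000
A(T, M) = 8*T (A(T, M) = 8*(1*T) = 8*T)
X = 1156 (X = (38 + 8*(-1/2))**2 = (38 - 4)**2 = 34**2 = 1156)
87*X = 87*1156 = 100572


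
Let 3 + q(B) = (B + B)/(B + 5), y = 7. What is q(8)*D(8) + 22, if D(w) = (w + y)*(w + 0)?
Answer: -2474/13 ≈ -190.31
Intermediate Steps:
q(B) = -3 + 2*B/(5 + B) (q(B) = -3 + (B + B)/(B + 5) = -3 + (2*B)/(5 + B) = -3 + 2*B/(5 + B))
D(w) = w*(7 + w) (D(w) = (w + 7)*(w + 0) = (7 + w)*w = w*(7 + w))
q(8)*D(8) + 22 = ((-15 - 1*8)/(5 + 8))*(8*(7 + 8)) + 22 = ((-15 - 8)/13)*(8*15) + 22 = ((1/13)*(-23))*120 + 22 = -23/13*120 + 22 = -2760/13 + 22 = -2474/13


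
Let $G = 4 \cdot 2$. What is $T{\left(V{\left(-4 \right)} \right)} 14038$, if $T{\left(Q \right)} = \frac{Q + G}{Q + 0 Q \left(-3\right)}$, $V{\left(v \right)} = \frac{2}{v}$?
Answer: $-210570$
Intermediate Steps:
$G = 8$
$T{\left(Q \right)} = \frac{8 + Q}{Q}$ ($T{\left(Q \right)} = \frac{Q + 8}{Q + 0 Q \left(-3\right)} = \frac{8 + Q}{Q + 0 \left(-3\right)} = \frac{8 + Q}{Q + 0} = \frac{8 + Q}{Q}$)
$T{\left(V{\left(-4 \right)} \right)} 14038 = \frac{8 + \frac{2}{-4}}{2 \frac{1}{-4}} \cdot 14038 = \frac{8 + 2 \left(- \frac{1}{4}\right)}{2 \left(- \frac{1}{4}\right)} 14038 = \frac{8 - \frac{1}{2}}{- \frac{1}{2}} \cdot 14038 = \left(-2\right) \frac{15}{2} \cdot 14038 = \left(-15\right) 14038 = -210570$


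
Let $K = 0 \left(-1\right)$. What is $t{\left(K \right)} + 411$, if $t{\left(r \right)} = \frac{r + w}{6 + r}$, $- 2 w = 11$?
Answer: $\frac{4921}{12} \approx 410.08$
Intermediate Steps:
$K = 0$
$w = - \frac{11}{2}$ ($w = \left(- \frac{1}{2}\right) 11 = - \frac{11}{2} \approx -5.5$)
$t{\left(r \right)} = \frac{- \frac{11}{2} + r}{6 + r}$ ($t{\left(r \right)} = \frac{r - \frac{11}{2}}{6 + r} = \frac{- \frac{11}{2} + r}{6 + r}$)
$t{\left(K \right)} + 411 = \frac{- \frac{11}{2} + 0}{6 + 0} + 411 = \frac{1}{6} \left(- \frac{11}{2}\right) + 411 = - \frac{11}{12} + 411 = \frac{4921}{12}$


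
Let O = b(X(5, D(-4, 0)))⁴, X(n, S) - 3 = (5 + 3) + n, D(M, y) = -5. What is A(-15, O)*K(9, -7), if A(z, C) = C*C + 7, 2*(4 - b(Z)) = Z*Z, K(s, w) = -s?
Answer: -503055603267600447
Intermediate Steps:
X(n, S) = 11 + n (X(n, S) = 3 + ((5 + 3) + n) = 3 + (8 + n) = 11 + n)
b(Z) = 4 - Z²/2 (b(Z) = 4 - Z*Z/2 = 4 - Z²/2)
O = 236421376 (O = (4 - (11 + 5)²/2)⁴ = (4 - ½*16²)⁴ = (4 - ½*256)⁴ = (4 - 128)⁴ = (-124)⁴ = 236421376)
A(z, C) = 7 + C² (A(z, C) = C² + 7 = 7 + C²)
A(-15, O)*K(9, -7) = (7 + 236421376²)*(-1*9) = (7 + 55895067029733376)*(-9) = 55895067029733383*(-9) = -503055603267600447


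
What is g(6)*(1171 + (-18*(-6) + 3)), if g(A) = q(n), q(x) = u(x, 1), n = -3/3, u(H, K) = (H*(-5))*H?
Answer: -6410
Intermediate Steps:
u(H, K) = -5*H² (u(H, K) = (-5*H)*H = -5*H²)
n = -1 (n = -3*⅓ = -1)
q(x) = -5*x²
g(A) = -5 (g(A) = -5*(-1)² = -5*1 = -5)
g(6)*(1171 + (-18*(-6) + 3)) = -5*(1171 + (-18*(-6) + 3)) = -5*(1171 + (108 + 3)) = -5*(1171 + 111) = -5*1282 = -6410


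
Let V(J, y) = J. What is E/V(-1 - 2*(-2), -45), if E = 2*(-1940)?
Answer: -3880/3 ≈ -1293.3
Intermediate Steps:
E = -3880
E/V(-1 - 2*(-2), -45) = -3880/(-1 - 2*(-2)) = -3880/(-1 + 4) = -3880/3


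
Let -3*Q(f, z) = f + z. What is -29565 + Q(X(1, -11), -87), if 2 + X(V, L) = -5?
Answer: -88601/3 ≈ -29534.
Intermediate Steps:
X(V, L) = -7 (X(V, L) = -2 - 5 = -7)
Q(f, z) = -f/3 - z/3 (Q(f, z) = -(f + z)/3 = -f/3 - z/3)
-29565 + Q(X(1, -11), -87) = -29565 + (-⅓*(-7) - ⅓*(-87)) = -29565 + (7/3 + 29) = -29565 + 94/3 = -88601/3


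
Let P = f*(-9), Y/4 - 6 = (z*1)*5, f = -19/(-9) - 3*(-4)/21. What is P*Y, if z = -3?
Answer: 6084/7 ≈ 869.14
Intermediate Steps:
f = 169/63 (f = -19*(-⅑) + 12*(1/21) = 19/9 + 4/7 = 169/63 ≈ 2.6825)
Y = -36 (Y = 24 + 4*(-3*1*5) = 24 + 4*(-3*5) = 24 + 4*(-15) = 24 - 60 = -36)
P = -169/7 (P = (169/63)*(-9) = -169/7 ≈ -24.143)
P*Y = -169/7*(-36) = 6084/7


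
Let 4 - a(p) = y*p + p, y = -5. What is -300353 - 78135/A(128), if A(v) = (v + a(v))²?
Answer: -124567279943/414736 ≈ -3.0035e+5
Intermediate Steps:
a(p) = 4 + 4*p (a(p) = 4 - (-5*p + p) = 4 - (-4)*p = 4 + 4*p)
A(v) = (4 + 5*v)² (A(v) = (v + (4 + 4*v))² = (4 + 5*v)²)
-300353 - 78135/A(128) = -300353 - 78135/((4 + 5*128)²) = -300353 - 78135/((4 + 640)²) = -300353 - 78135/(644²) = -300353 - 78135/414736 = -124567279943/414736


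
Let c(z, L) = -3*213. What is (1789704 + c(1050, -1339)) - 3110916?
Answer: -1321851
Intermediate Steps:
c(z, L) = -639
(1789704 + c(1050, -1339)) - 3110916 = (1789704 - 639) - 3110916 = 1789065 - 3110916 = -1321851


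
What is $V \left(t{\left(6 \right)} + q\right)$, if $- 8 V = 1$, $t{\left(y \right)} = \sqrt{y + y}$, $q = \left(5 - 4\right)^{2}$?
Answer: $- \frac{1}{8} - \frac{\sqrt{3}}{4} \approx -0.55801$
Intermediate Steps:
$q = 1$ ($q = 1^{2} = 1$)
$t{\left(y \right)} = \sqrt{2} \sqrt{y}$ ($t{\left(y \right)} = \sqrt{2 y} = \sqrt{2} \sqrt{y}$)
$V = - \frac{1}{8}$ ($V = \left(- \frac{1}{8}\right) 1 = - \frac{1}{8} \approx -0.125$)
$V \left(t{\left(6 \right)} + q\right) = - \frac{\sqrt{2} \sqrt{6} + 1}{8} = - \frac{2 \sqrt{3} + 1}{8} = - \frac{1 + 2 \sqrt{3}}{8} = - \frac{1}{8} - \frac{\sqrt{3}}{4}$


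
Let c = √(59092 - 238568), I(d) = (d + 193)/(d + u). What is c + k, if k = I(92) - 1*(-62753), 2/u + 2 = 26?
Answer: 13869097/221 + 2*I*√44869 ≈ 62756.0 + 423.65*I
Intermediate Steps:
u = 1/12 (u = 2/(-2 + 26) = 2/24 = 2*(1/24) = 1/12 ≈ 0.083333)
I(d) = (193 + d)/(1/12 + d) (I(d) = (d + 193)/(d + 1/12) = (193 + d)/(1/12 + d))
c = 2*I*√44869 (c = √(-179476) = 2*I*√44869 ≈ 423.65*I)
k = 13869097/221 (k = 12*(193 + 92)/(1 + 12*92) - 1*(-62753) = 12*285/(1 + 1104) + 62753 = 12*285/1105 + 62753 = 12*(1/1105)*285 + 62753 = 684/221 + 62753 = 13869097/221 ≈ 62756.)
c + k = 2*I*√44869 + 13869097/221 = 13869097/221 + 2*I*√44869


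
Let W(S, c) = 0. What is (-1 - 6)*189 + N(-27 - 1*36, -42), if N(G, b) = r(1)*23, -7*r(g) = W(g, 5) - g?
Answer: -9238/7 ≈ -1319.7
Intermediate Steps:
r(g) = g/7 (r(g) = -(0 - g)/7 = -(-1)*g/7 = g/7)
N(G, b) = 23/7 (N(G, b) = ((1/7)*1)*23 = (1/7)*23 = 23/7)
(-1 - 6)*189 + N(-27 - 1*36, -42) = (-1 - 6)*189 + 23/7 = -7*189 + 23/7 = -1323 + 23/7 = -9238/7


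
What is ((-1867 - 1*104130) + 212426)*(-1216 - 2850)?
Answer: -432740314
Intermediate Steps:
((-1867 - 1*104130) + 212426)*(-1216 - 2850) = ((-1867 - 104130) + 212426)*(-4066) = (-105997 + 212426)*(-4066) = 106429*(-4066) = -432740314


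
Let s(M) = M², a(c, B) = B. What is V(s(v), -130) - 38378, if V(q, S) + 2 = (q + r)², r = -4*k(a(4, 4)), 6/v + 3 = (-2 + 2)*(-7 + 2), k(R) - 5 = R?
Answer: -37356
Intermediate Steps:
k(R) = 5 + R
v = -2 (v = 6/(-3 + (-2 + 2)*(-7 + 2)) = 6/(-3 + 0*(-5)) = 6/(-3 + 0) = 6/(-3) = 6*(-⅓) = -2)
r = -36 (r = -4*(5 + 4) = -4*9 = -36)
V(q, S) = -2 + (-36 + q)² (V(q, S) = -2 + (q - 36)² = -2 + (-36 + q)²)
V(s(v), -130) - 38378 = (-2 + (-36 + (-2)²)²) - 38378 = (-2 + (-36 + 4)²) - 38378 = (-2 + (-32)²) - 38378 = (-2 + 1024) - 38378 = 1022 - 38378 = -37356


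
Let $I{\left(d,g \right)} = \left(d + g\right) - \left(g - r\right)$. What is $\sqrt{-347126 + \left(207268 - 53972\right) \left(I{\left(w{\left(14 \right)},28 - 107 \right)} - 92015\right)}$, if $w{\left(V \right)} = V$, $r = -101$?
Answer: $3 i \sqrt{1568801702} \approx 1.1882 \cdot 10^{5} i$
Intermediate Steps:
$I{\left(d,g \right)} = -101 + d$ ($I{\left(d,g \right)} = \left(d + g\right) - \left(101 + g\right) = -101 + d$)
$\sqrt{-347126 + \left(207268 - 53972\right) \left(I{\left(w{\left(14 \right)},28 - 107 \right)} - 92015\right)} = \sqrt{-347126 + \left(207268 - 53972\right) \left(\left(-101 + 14\right) - 92015\right)} = \sqrt{-347126 + 153296 \left(-87 - 92015\right)} = \sqrt{-347126 + 153296 \left(-92102\right)} = \sqrt{-347126 - 14118868192} = \sqrt{-14119215318} = 3 i \sqrt{1568801702}$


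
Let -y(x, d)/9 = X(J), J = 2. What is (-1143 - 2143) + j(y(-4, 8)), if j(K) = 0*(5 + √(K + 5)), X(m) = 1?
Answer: -3286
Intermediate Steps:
y(x, d) = -9 (y(x, d) = -9*1 = -9)
j(K) = 0 (j(K) = 0*(5 + √(5 + K)) = 0)
(-1143 - 2143) + j(y(-4, 8)) = (-1143 - 2143) + 0 = -3286 + 0 = -3286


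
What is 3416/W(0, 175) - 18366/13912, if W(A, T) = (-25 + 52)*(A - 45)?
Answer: -34919041/8451540 ≈ -4.1317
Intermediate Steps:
W(A, T) = -1215 + 27*A (W(A, T) = 27*(-45 + A) = -1215 + 27*A)
3416/W(0, 175) - 18366/13912 = 3416/(-1215 + 27*0) - 18366/13912 = 3416/(-1215 + 0) - 18366*1/13912 = 3416/(-1215) - 9183/6956 = 3416*(-1/1215) - 9183/6956 = -3416/1215 - 9183/6956 = -34919041/8451540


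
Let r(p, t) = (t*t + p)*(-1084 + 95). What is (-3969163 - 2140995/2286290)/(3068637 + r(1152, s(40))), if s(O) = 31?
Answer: -1814931963253/447600711040 ≈ -4.0548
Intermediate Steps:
r(p, t) = -989*p - 989*t**2 (r(p, t) = (t**2 + p)*(-989) = (p + t**2)*(-989) = -989*p - 989*t**2)
(-3969163 - 2140995/2286290)/(3068637 + r(1152, s(40))) = (-3969163 - 2140995/2286290)/(3068637 + (-989*1152 - 989*31**2)) = (-3969163 - 2140995*1/2286290)/(3068637 + (-1139328 - 989*961)) = (-3969163 - 428199/457258)/(3068637 + (-1139328 - 950429)) = -1814931963253/(457258*(3068637 - 2089757)) = -1814931963253/457258/978880 = -1814931963253/457258*1/978880 = -1814931963253/447600711040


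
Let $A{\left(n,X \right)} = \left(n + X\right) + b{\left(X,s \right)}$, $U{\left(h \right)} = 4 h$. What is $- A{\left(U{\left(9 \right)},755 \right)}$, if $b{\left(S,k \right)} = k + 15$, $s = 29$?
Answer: $-835$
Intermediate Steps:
$b{\left(S,k \right)} = 15 + k$
$A{\left(n,X \right)} = 44 + X + n$ ($A{\left(n,X \right)} = \left(n + X\right) + \left(15 + 29\right) = \left(X + n\right) + 44 = 44 + X + n$)
$- A{\left(U{\left(9 \right)},755 \right)} = - (44 + 755 + 4 \cdot 9) = - (44 + 755 + 36) = \left(-1\right) 835 = -835$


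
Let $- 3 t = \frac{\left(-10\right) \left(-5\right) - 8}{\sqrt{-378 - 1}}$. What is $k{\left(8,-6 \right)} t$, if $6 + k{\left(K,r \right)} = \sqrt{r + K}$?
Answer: $\frac{14 i \sqrt{379} \left(-6 + \sqrt{2}\right)}{379} \approx - 3.2978 i$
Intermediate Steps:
$k{\left(K,r \right)} = -6 + \sqrt{K + r}$ ($k{\left(K,r \right)} = -6 + \sqrt{r + K} = -6 + \sqrt{K + r}$)
$t = \frac{14 i \sqrt{379}}{379}$ ($t = - \frac{\left(\left(-10\right) \left(-5\right) - 8\right) \frac{1}{\sqrt{-378 - 1}}}{3} = - \frac{\left(50 - 8\right) \frac{1}{\sqrt{-379}}}{3} = - \frac{42 \frac{1}{i \sqrt{379}}}{3} = - \frac{42 \left(- \frac{i \sqrt{379}}{379}\right)}{3} = - \frac{\left(- \frac{42}{379}\right) i \sqrt{379}}{3} = \frac{14 i \sqrt{379}}{379} \approx 0.71913 i$)
$k{\left(8,-6 \right)} t = \left(-6 + \sqrt{8 - 6}\right) \frac{14 i \sqrt{379}}{379} = \left(-6 + \sqrt{2}\right) \frac{14 i \sqrt{379}}{379} = \frac{14 i \sqrt{379} \left(-6 + \sqrt{2}\right)}{379}$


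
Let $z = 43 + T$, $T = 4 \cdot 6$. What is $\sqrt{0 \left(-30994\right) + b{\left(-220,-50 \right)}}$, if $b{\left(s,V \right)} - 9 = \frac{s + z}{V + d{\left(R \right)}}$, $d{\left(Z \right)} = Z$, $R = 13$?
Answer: $\frac{9 \sqrt{222}}{37} \approx 3.6242$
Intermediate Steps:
$T = 24$
$z = 67$ ($z = 43 + 24 = 67$)
$b{\left(s,V \right)} = 9 + \frac{67 + s}{13 + V}$ ($b{\left(s,V \right)} = 9 + \frac{s + 67}{V + 13} = 9 + \frac{67 + s}{13 + V}$)
$\sqrt{0 \left(-30994\right) + b{\left(-220,-50 \right)}} = \sqrt{0 \left(-30994\right) + \frac{184 - 220 + 9 \left(-50\right)}{13 - 50}} = \sqrt{0 + \frac{184 - 220 - 450}{-37}} = \sqrt{0 - - \frac{486}{37}} = \sqrt{0 + \frac{486}{37}} = \sqrt{\frac{486}{37}} = \frac{9 \sqrt{222}}{37}$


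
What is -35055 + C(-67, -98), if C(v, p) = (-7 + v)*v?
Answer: -30097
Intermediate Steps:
C(v, p) = v*(-7 + v)
-35055 + C(-67, -98) = -35055 - 67*(-7 - 67) = -35055 - 67*(-74) = -35055 + 4958 = -30097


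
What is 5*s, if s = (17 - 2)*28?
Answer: 2100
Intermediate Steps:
s = 420 (s = 15*28 = 420)
5*s = 5*420 = 2100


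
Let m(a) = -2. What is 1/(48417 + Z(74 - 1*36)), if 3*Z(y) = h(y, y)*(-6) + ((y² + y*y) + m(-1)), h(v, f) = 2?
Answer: 1/49375 ≈ 2.0253e-5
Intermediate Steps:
Z(y) = -14/3 + 2*y²/3 (Z(y) = (2*(-6) + ((y² + y*y) - 2))/3 = (-12 + ((y² + y²) - 2))/3 = (-12 + (2*y² - 2))/3 = (-12 + (-2 + 2*y²))/3 = (-14 + 2*y²)/3 = -14/3 + 2*y²/3)
1/(48417 + Z(74 - 1*36)) = 1/(48417 + (-14/3 + 2*(74 - 1*36)²/3)) = 1/(48417 + (-14/3 + 2*(74 - 36)²/3)) = 1/(48417 + (-14/3 + (⅔)*38²)) = 1/(48417 + (-14/3 + (⅔)*1444)) = 1/(48417 + (-14/3 + 2888/3)) = 1/(48417 + 958) = 1/49375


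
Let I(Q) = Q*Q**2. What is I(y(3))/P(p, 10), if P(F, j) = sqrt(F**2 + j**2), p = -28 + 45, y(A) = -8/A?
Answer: -512*sqrt(389)/10503 ≈ -0.96146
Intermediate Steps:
p = 17
I(Q) = Q**3
I(y(3))/P(p, 10) = (-8/3)**3/(sqrt(17**2 + 10**2)) = (-8*1/3)**3/(sqrt(289 + 100)) = (-8/3)**3/(sqrt(389)) = -512*sqrt(389)/10503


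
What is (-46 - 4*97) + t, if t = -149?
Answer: -583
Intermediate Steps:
(-46 - 4*97) + t = (-46 - 4*97) - 149 = (-46 - 388) - 149 = -434 - 149 = -583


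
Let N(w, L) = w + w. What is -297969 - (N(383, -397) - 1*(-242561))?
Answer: -541296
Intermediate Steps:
N(w, L) = 2*w
-297969 - (N(383, -397) - 1*(-242561)) = -297969 - (2*383 - 1*(-242561)) = -297969 - (766 + 242561) = -297969 - 1*243327 = -297969 - 243327 = -541296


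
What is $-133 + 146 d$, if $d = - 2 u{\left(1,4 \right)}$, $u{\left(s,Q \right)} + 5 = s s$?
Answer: $1035$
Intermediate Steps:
$u{\left(s,Q \right)} = -5 + s^{2}$ ($u{\left(s,Q \right)} = -5 + s s = -5 + s^{2}$)
$d = 8$ ($d = - 2 \left(-5 + 1^{2}\right) = - 2 \left(-5 + 1\right) = \left(-2\right) \left(-4\right) = 8$)
$-133 + 146 d = -133 + 146 \cdot 8 = -133 + 1168 = 1035$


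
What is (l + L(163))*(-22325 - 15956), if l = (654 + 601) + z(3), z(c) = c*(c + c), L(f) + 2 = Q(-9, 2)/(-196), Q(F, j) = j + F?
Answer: -1362382509/28 ≈ -4.8657e+7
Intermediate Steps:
Q(F, j) = F + j
L(f) = -55/28 (L(f) = -2 + (-9 + 2)/(-196) = -2 - 7*(-1/196) = -2 + 1/28 = -55/28)
z(c) = 2*c² (z(c) = c*(2*c) = 2*c²)
l = 1273 (l = (654 + 601) + 2*3² = 1255 + 2*9 = 1255 + 18 = 1273)
(l + L(163))*(-22325 - 15956) = (1273 - 55/28)*(-22325 - 15956) = (35589/28)*(-38281) = -1362382509/28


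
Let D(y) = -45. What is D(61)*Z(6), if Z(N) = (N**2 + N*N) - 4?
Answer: -3060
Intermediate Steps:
Z(N) = -4 + 2*N**2 (Z(N) = (N**2 + N**2) - 4 = 2*N**2 - 4 = -4 + 2*N**2)
D(61)*Z(6) = -45*(-4 + 2*6**2) = -45*(-4 + 2*36) = -45*(-4 + 72) = -45*68 = -3060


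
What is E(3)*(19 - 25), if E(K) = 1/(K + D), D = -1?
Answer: -3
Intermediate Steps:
E(K) = 1/(-1 + K) (E(K) = 1/(K - 1) = 1/(-1 + K))
E(3)*(19 - 25) = (19 - 25)/(-1 + 3) = -6/2 = (½)*(-6) = -3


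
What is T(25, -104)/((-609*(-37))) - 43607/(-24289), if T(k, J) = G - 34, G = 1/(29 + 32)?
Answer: 19962679098/11128515419 ≈ 1.7938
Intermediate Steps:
G = 1/61 ≈ 0.016393
T(k, J) = -2073/61 (T(k, J) = 1/61 - 34 = -2073/61)
T(25, -104)/((-609*(-37))) - 43607/(-24289) = -2073/(61*((-609*(-37)))) - 43607/(-24289) = -2073/61/22533 - 43607*(-1/24289) = -2073/61*1/22533 + 43607/24289 = -691/458171 + 43607/24289 = 19962679098/11128515419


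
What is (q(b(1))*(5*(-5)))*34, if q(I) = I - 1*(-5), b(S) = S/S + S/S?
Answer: -5950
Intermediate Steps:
b(S) = 2 (b(S) = 1 + 1 = 2)
q(I) = 5 + I (q(I) = I + 5 = 5 + I)
(q(b(1))*(5*(-5)))*34 = ((5 + 2)*(5*(-5)))*34 = (7*(-25))*34 = -175*34 = -5950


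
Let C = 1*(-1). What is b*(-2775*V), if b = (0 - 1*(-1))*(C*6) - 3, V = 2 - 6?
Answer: -99900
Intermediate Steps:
V = -4
C = -1
b = -9 (b = (0 - 1*(-1))*(-1*6) - 3 = (0 + 1)*(-6) - 3 = 1*(-6) - 3 = -6 - 3 = -9)
b*(-2775*V) = -(-24975)*(-4) = -9*11100 = -99900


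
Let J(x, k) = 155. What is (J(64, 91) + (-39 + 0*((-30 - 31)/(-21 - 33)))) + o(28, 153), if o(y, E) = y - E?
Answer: -9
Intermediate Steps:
(J(64, 91) + (-39 + 0*((-30 - 31)/(-21 - 33)))) + o(28, 153) = (155 + (-39 + 0*((-30 - 31)/(-21 - 33)))) + (28 - 1*153) = (155 + (-39 + 0*(-61/(-54)))) + (28 - 153) = (155 + (-39 + 0*(-61*(-1/54)))) - 125 = (155 + (-39 + 0*(61/54))) - 125 = (155 + (-39 + 0)) - 125 = (155 - 39) - 125 = 116 - 125 = -9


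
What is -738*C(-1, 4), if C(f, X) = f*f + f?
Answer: 0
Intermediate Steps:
C(f, X) = f + f² (C(f, X) = f² + f = f + f²)
-738*C(-1, 4) = -(-738)*(1 - 1) = -(-738)*0 = -738*0 = 0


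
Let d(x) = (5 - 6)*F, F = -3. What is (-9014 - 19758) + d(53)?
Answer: -28769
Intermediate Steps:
d(x) = 3 (d(x) = (5 - 6)*(-3) = -1*(-3) = 3)
(-9014 - 19758) + d(53) = (-9014 - 19758) + 3 = -28772 + 3 = -28769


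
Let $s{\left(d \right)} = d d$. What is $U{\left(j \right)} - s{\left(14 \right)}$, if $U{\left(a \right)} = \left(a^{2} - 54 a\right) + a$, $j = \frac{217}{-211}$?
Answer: $- \frac{6252316}{44521} \approx -140.44$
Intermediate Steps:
$j = - \frac{217}{211}$ ($j = 217 \left(- \frac{1}{211}\right) = - \frac{217}{211} \approx -1.0284$)
$U{\left(a \right)} = a^{2} - 53 a$
$s{\left(d \right)} = d^{2}$
$U{\left(j \right)} - s{\left(14 \right)} = - \frac{217 \left(-53 - \frac{217}{211}\right)}{211} - 14^{2} = \left(- \frac{217}{211}\right) \left(- \frac{11400}{211}\right) - 196 = \frac{2473800}{44521} - 196 = - \frac{6252316}{44521}$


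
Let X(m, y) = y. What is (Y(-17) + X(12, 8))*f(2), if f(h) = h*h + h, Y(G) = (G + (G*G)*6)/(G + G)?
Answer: -255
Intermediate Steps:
Y(G) = (G + 6*G²)/(2*G) (Y(G) = (G + G²*6)/((2*G)) = (G + 6*G²)*(1/(2*G)) = (G + 6*G²)/(2*G))
f(h) = h + h² (f(h) = h² + h = h + h²)
(Y(-17) + X(12, 8))*f(2) = ((½ + 3*(-17)) + 8)*(2*(1 + 2)) = ((½ - 51) + 8)*(2*3) = (-101/2 + 8)*6 = -85/2*6 = -255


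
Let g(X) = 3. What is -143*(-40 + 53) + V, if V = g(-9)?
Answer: -1856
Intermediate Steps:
V = 3
-143*(-40 + 53) + V = -143*(-40 + 53) + 3 = -143*13 + 3 = -1859 + 3 = -1856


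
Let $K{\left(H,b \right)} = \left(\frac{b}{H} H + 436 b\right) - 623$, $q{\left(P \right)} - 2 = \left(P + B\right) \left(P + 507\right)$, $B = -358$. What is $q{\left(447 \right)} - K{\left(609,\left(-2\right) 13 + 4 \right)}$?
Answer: $95145$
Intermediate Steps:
$q{\left(P \right)} = 2 + \left(-358 + P\right) \left(507 + P\right)$ ($q{\left(P \right)} = 2 + \left(P - 358\right) \left(P + 507\right) = 2 + \left(-358 + P\right) \left(507 + P\right)$)
$K{\left(H,b \right)} = -623 + 437 b$ ($K{\left(H,b \right)} = \left(b + 436 b\right) - 623 = 437 b - 623 = -623 + 437 b$)
$q{\left(447 \right)} - K{\left(609,\left(-2\right) 13 + 4 \right)} = \left(-181504 + 447^{2} + 149 \cdot 447\right) - \left(-623 + 437 \left(\left(-2\right) 13 + 4\right)\right) = \left(-181504 + 199809 + 66603\right) - \left(-623 + 437 \left(-26 + 4\right)\right) = 84908 - \left(-623 + 437 \left(-22\right)\right) = 84908 - \left(-623 - 9614\right) = 84908 - -10237 = 84908 + 10237 = 95145$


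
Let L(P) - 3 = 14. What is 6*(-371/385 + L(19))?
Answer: 5292/55 ≈ 96.218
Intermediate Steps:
L(P) = 17 (L(P) = 3 + 14 = 17)
6*(-371/385 + L(19)) = 6*(-371/385 + 17) = 6*(-371*1/385 + 17) = 6*(-53/55 + 17) = 6*(882/55) = 5292/55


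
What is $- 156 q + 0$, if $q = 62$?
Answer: $-9672$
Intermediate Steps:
$- 156 q + 0 = \left(-156\right) 62 + 0 = -9672 + 0 = -9672$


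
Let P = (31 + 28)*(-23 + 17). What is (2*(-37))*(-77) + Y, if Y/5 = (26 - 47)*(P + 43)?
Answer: 38353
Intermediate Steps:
P = -354 (P = 59*(-6) = -354)
Y = 32655 (Y = 5*((26 - 47)*(-354 + 43)) = 5*(-21*(-311)) = 5*6531 = 32655)
(2*(-37))*(-77) + Y = (2*(-37))*(-77) + 32655 = -74*(-77) + 32655 = 5698 + 32655 = 38353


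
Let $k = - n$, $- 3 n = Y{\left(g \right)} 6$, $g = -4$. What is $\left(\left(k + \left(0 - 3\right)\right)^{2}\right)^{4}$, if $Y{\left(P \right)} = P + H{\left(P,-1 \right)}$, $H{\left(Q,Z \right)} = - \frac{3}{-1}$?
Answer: $390625$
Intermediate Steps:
$H{\left(Q,Z \right)} = 3$ ($H{\left(Q,Z \right)} = \left(-3\right) \left(-1\right) = 3$)
$Y{\left(P \right)} = 3 + P$ ($Y{\left(P \right)} = P + 3 = 3 + P$)
$n = 2$ ($n = - \frac{\left(3 - 4\right) 6}{3} = - \frac{\left(-1\right) 6}{3} = \left(- \frac{1}{3}\right) \left(-6\right) = 2$)
$k = -2$ ($k = \left(-1\right) 2 = -2$)
$\left(\left(k + \left(0 - 3\right)\right)^{2}\right)^{4} = \left(\left(-2 + \left(0 - 3\right)\right)^{2}\right)^{4} = \left(\left(-2 - 3\right)^{2}\right)^{4} = \left(\left(-5\right)^{2}\right)^{4} = 25^{4} = 390625$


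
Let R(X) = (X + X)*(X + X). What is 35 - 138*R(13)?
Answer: -93253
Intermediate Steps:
R(X) = 4*X² (R(X) = (2*X)*(2*X) = 4*X²)
35 - 138*R(13) = 35 - 552*13² = 35 - 552*169 = 35 - 138*676 = 35 - 93288 = -93253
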